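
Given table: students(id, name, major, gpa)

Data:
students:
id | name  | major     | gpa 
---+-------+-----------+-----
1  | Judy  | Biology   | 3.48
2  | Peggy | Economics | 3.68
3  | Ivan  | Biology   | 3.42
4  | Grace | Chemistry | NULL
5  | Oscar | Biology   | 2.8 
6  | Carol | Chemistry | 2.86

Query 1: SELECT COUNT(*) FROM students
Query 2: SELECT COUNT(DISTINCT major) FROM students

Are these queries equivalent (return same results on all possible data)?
No, not equivalent

Query 1 returns: [(6,)]
Query 2 returns: [(3,)]

Reason: COUNT(*) counts rows, COUNT(DISTINCT major) counts unique majors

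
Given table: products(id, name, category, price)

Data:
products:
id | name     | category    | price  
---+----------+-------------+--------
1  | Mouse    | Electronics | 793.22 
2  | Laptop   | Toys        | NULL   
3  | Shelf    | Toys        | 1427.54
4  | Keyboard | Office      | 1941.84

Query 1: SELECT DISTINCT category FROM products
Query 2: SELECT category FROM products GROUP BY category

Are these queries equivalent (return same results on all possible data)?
Yes, equivalent

Both queries return: [('Electronics',), ('Office',), ('Toys',)]

Reason: Both get unique categorys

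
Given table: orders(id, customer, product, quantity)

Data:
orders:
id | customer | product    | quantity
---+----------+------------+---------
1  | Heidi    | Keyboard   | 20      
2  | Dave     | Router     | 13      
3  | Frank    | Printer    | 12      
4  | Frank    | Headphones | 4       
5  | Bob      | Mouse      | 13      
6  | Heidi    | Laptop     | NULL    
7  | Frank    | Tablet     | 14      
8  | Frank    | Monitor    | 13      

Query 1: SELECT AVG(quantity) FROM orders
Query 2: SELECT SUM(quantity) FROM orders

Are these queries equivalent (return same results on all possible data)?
No, not equivalent

Query 1 returns: [(12.714285714285714,)]
Query 2 returns: [(89,)]

Reason: AVG vs SUM give different aggregate values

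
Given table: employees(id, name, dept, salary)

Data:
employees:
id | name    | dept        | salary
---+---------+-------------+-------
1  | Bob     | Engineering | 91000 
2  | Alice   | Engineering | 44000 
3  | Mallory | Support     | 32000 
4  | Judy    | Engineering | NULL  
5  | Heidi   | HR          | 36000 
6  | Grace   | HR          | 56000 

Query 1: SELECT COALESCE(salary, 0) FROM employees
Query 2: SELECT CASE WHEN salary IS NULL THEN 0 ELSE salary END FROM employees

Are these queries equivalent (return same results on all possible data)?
Yes, equivalent

Both queries return: [(0,), (32000,), (36000,), (44000,), (56000,), (91000,)]

Reason: COALESCE vs CASE for NULL handling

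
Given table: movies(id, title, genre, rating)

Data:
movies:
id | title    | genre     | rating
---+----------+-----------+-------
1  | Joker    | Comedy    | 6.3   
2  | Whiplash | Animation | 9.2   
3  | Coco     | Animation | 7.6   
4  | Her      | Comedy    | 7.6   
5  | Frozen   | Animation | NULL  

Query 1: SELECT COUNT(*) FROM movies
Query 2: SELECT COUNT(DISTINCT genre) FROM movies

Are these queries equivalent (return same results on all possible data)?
No, not equivalent

Query 1 returns: [(5,)]
Query 2 returns: [(2,)]

Reason: COUNT(*) counts rows, COUNT(DISTINCT genre) counts unique genres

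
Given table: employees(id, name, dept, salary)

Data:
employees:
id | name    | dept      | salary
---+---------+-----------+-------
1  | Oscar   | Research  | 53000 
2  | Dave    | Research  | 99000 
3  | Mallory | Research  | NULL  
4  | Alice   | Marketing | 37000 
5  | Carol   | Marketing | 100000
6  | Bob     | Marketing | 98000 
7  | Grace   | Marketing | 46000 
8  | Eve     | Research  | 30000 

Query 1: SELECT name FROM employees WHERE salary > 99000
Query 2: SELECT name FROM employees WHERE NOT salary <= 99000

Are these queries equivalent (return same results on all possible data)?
Yes, equivalent

Both queries return: [('Carol',)]

Reason: Both filter salary > 99000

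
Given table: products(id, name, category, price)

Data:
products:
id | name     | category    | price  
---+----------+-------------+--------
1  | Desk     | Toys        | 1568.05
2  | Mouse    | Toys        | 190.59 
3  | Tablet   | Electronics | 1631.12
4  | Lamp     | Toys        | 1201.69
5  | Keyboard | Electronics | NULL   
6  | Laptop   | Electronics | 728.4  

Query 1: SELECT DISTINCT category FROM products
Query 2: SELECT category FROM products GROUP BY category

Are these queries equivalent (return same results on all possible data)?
Yes, equivalent

Both queries return: [('Electronics',), ('Toys',)]

Reason: Both get unique categorys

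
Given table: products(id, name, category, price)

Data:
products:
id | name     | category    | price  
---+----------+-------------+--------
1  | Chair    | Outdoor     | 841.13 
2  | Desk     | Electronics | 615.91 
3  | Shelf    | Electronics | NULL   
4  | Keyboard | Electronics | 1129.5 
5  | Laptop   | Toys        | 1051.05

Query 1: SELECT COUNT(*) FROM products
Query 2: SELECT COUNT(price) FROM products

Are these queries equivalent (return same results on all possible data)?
No, not equivalent

Query 1 returns: [(5,)]
Query 2 returns: [(4,)]

Reason: COUNT(*) includes NULLs, COUNT(column) excludes them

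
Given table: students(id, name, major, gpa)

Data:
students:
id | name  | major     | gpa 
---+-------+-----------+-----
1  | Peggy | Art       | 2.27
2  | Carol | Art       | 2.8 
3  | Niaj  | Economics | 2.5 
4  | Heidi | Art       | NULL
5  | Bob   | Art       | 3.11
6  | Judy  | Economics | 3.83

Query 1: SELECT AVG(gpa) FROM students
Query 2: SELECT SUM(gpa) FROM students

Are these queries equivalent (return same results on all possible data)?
No, not equivalent

Query 1 returns: [(2.902,)]
Query 2 returns: [(14.51,)]

Reason: AVG vs SUM give different aggregate values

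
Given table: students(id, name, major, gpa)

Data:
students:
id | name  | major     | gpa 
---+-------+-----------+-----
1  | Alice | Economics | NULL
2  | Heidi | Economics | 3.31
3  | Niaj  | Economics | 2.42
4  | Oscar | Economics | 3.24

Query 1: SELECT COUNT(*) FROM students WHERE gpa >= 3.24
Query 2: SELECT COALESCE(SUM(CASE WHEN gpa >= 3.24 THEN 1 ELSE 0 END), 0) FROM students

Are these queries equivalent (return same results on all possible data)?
Yes, equivalent

Both queries return: [(2,)]

Reason: COUNT with WHERE vs conditional SUM (COALESCE handles empty-table NULL)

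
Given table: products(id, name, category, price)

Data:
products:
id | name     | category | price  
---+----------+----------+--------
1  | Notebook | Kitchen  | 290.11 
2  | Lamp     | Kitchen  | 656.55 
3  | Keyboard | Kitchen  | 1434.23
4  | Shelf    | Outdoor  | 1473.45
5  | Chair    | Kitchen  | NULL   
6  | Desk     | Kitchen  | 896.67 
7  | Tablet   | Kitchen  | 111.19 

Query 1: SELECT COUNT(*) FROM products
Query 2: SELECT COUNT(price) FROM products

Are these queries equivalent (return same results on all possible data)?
No, not equivalent

Query 1 returns: [(7,)]
Query 2 returns: [(6,)]

Reason: COUNT(*) includes NULLs, COUNT(column) excludes them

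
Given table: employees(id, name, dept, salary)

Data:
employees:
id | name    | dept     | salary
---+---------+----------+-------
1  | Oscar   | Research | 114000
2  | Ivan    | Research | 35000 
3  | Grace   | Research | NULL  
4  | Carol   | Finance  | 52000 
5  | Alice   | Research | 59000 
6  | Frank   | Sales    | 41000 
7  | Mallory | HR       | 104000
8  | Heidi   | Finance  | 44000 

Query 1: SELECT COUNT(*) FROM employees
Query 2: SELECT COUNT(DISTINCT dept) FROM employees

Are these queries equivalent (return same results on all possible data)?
No, not equivalent

Query 1 returns: [(8,)]
Query 2 returns: [(4,)]

Reason: COUNT(*) counts rows, COUNT(DISTINCT dept) counts unique depts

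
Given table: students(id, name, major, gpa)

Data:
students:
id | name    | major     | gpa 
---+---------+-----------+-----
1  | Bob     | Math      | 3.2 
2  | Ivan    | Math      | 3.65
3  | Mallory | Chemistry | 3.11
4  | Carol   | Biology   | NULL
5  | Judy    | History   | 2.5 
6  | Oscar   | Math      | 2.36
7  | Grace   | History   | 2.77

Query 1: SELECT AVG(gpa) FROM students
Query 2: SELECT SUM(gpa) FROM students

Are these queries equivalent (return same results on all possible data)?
No, not equivalent

Query 1 returns: [(2.9316666666666666,)]
Query 2 returns: [(17.59,)]

Reason: AVG vs SUM give different aggregate values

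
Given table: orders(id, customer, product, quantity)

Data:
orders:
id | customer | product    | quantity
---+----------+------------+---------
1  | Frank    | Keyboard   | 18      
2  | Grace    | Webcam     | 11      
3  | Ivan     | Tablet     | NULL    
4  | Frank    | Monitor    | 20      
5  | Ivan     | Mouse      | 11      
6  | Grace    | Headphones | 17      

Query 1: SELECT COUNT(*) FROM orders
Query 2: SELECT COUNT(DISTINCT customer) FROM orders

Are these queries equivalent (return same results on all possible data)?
No, not equivalent

Query 1 returns: [(6,)]
Query 2 returns: [(3,)]

Reason: COUNT(*) counts rows, COUNT(DISTINCT customer) counts unique customers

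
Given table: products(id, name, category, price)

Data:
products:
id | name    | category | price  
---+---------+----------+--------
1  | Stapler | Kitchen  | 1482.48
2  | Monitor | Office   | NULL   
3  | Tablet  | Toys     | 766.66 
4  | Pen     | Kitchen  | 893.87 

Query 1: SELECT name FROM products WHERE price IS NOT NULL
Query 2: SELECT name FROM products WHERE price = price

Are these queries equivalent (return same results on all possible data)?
Yes, equivalent

Both queries return: [('Pen',), ('Stapler',), ('Tablet',)]

Reason: IS NOT NULL vs self-equality (both exclude NULLs)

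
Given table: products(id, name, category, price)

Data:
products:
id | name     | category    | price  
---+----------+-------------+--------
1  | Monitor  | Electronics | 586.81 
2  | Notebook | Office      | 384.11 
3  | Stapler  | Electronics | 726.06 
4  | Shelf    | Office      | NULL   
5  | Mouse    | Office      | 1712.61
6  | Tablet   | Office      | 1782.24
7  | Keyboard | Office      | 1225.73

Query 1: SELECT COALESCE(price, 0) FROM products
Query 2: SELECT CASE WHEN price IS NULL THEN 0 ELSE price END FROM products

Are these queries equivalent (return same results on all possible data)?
Yes, equivalent

Both queries return: [(0,), (384.11,), (586.81,), (726.06,), (1225.73,), (1712.61,), (1782.24,)]

Reason: COALESCE vs CASE for NULL handling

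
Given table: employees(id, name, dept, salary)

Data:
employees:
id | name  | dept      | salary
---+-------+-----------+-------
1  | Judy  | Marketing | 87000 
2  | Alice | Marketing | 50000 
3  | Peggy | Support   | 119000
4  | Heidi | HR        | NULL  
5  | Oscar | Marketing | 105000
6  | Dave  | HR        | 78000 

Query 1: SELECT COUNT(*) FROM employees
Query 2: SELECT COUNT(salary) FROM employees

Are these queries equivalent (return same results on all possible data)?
No, not equivalent

Query 1 returns: [(6,)]
Query 2 returns: [(5,)]

Reason: COUNT(*) includes NULLs, COUNT(column) excludes them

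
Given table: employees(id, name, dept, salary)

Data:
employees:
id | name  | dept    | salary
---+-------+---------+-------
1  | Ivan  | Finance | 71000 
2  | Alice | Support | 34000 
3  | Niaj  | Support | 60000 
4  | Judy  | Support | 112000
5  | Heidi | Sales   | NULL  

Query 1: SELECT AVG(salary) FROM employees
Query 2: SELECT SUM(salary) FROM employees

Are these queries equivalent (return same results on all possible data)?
No, not equivalent

Query 1 returns: [(69250.0,)]
Query 2 returns: [(277000,)]

Reason: AVG vs SUM give different aggregate values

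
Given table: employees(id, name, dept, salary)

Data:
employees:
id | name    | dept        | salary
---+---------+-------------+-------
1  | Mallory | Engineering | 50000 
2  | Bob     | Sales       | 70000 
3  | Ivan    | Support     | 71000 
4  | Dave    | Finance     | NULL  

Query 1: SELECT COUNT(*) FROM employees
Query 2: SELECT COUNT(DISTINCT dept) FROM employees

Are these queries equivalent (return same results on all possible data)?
No, not equivalent

Query 1 returns: [(4,)]
Query 2 returns: [(4,)]

Reason: COUNT(*) counts rows, COUNT(DISTINCT dept) counts unique depts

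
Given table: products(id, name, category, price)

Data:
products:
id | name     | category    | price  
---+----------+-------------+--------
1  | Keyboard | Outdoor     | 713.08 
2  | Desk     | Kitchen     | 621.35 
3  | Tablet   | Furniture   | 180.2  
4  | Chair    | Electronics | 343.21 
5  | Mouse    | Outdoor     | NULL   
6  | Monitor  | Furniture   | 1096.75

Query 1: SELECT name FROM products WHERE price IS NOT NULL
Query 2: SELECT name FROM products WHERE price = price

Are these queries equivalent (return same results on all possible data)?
Yes, equivalent

Both queries return: [('Chair',), ('Desk',), ('Keyboard',), ('Monitor',), ('Tablet',)]

Reason: IS NOT NULL vs self-equality (both exclude NULLs)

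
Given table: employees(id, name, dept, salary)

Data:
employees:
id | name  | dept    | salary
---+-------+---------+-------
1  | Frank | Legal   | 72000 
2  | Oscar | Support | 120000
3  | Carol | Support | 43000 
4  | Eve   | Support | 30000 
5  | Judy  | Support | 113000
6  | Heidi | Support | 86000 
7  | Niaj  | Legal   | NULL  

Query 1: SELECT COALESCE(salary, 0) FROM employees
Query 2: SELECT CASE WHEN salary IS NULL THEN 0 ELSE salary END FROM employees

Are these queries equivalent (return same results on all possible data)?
Yes, equivalent

Both queries return: [(0,), (30000,), (43000,), (72000,), (86000,), (113000,), (120000,)]

Reason: COALESCE vs CASE for NULL handling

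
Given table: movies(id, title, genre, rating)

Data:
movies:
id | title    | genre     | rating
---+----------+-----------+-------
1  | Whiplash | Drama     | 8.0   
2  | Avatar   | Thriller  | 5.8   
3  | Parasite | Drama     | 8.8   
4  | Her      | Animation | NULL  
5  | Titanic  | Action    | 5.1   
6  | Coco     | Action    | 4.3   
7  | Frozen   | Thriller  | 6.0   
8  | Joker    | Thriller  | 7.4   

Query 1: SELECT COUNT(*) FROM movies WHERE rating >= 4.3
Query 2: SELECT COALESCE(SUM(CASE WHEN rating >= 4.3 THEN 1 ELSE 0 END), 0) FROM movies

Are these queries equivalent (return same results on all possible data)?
Yes, equivalent

Both queries return: [(7,)]

Reason: COUNT with WHERE vs conditional SUM (COALESCE handles empty-table NULL)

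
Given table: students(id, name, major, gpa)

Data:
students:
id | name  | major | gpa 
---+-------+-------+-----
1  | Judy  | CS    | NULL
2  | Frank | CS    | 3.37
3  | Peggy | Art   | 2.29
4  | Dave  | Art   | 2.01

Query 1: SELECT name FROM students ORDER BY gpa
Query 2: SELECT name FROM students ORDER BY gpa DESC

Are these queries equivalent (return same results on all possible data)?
No, not equivalent

Query 1 returns: [('Judy',), ('Dave',), ('Peggy',), ('Frank',)]
Query 2 returns: [('Frank',), ('Peggy',), ('Dave',), ('Judy',)]

Reason: ASC vs DESC gives opposite ordering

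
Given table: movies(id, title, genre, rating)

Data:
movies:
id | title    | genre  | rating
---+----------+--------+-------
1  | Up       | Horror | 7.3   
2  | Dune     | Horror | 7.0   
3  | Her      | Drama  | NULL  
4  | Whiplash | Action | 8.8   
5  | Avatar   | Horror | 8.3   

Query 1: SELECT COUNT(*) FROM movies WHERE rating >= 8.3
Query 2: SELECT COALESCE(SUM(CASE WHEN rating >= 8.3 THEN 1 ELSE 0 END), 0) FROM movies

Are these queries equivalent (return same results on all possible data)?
Yes, equivalent

Both queries return: [(2,)]

Reason: COUNT with WHERE vs conditional SUM (COALESCE handles empty-table NULL)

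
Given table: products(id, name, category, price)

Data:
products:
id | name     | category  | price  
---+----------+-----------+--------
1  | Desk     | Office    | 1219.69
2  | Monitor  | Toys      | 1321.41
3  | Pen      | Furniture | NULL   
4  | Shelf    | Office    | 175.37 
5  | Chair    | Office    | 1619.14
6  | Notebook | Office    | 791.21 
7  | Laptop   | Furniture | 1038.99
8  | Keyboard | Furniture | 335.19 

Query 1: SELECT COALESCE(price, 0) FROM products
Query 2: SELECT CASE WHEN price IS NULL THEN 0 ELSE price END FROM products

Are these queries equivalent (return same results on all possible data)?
Yes, equivalent

Both queries return: [(0,), (175.37,), (335.19,), (791.21,), (1038.99,), (1219.69,), (1321.41,), (1619.14,)]

Reason: COALESCE vs CASE for NULL handling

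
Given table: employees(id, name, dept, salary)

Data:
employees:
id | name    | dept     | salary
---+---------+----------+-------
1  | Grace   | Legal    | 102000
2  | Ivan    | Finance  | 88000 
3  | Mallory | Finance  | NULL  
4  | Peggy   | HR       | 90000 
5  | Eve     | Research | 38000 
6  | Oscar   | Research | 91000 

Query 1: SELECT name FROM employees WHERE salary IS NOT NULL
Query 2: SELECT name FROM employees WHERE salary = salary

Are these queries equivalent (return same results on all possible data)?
Yes, equivalent

Both queries return: [('Eve',), ('Grace',), ('Ivan',), ('Oscar',), ('Peggy',)]

Reason: IS NOT NULL vs self-equality (both exclude NULLs)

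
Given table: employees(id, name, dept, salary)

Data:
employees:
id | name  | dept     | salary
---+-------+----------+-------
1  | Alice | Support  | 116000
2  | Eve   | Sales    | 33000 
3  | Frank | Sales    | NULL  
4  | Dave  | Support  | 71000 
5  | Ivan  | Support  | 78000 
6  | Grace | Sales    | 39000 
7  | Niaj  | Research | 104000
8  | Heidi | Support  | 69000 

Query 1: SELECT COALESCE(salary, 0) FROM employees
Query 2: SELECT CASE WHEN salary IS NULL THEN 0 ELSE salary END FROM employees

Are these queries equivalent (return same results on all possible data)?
Yes, equivalent

Both queries return: [(0,), (33000,), (39000,), (69000,), (71000,), (78000,), (104000,), (116000,)]

Reason: COALESCE vs CASE for NULL handling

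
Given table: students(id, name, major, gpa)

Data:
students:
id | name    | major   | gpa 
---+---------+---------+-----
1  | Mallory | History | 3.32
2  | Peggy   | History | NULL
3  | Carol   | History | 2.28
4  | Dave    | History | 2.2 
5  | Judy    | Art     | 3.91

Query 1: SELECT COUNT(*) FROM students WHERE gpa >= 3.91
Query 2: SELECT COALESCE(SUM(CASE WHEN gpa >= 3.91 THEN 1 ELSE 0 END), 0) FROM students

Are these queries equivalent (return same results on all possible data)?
Yes, equivalent

Both queries return: [(1,)]

Reason: COUNT with WHERE vs conditional SUM (COALESCE handles empty-table NULL)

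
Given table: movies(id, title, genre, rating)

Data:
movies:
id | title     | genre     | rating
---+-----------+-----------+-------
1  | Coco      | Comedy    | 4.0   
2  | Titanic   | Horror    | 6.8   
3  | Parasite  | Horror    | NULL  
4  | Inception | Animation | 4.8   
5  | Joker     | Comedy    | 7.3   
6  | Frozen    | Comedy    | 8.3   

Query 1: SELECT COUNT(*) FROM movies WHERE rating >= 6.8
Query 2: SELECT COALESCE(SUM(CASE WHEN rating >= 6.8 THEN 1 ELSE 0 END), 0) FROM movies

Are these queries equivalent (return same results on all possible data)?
Yes, equivalent

Both queries return: [(3,)]

Reason: COUNT with WHERE vs conditional SUM (COALESCE handles empty-table NULL)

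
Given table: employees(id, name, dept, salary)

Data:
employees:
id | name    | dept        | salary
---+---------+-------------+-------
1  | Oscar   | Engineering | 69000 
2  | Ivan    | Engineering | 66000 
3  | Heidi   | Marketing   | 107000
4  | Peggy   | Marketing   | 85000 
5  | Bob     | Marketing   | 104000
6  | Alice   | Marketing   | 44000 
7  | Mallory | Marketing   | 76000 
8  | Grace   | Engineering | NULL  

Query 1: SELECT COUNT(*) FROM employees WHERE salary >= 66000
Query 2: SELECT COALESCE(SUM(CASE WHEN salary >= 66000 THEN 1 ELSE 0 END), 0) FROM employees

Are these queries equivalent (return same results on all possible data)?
Yes, equivalent

Both queries return: [(6,)]

Reason: COUNT with WHERE vs conditional SUM (COALESCE handles empty-table NULL)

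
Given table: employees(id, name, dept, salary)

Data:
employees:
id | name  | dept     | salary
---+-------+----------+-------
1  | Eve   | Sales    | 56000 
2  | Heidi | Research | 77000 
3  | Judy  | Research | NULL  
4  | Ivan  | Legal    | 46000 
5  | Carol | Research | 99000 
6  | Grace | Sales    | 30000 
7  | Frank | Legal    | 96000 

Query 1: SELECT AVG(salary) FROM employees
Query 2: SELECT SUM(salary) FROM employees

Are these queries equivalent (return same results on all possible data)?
No, not equivalent

Query 1 returns: [(67333.33333333333,)]
Query 2 returns: [(404000,)]

Reason: AVG vs SUM give different aggregate values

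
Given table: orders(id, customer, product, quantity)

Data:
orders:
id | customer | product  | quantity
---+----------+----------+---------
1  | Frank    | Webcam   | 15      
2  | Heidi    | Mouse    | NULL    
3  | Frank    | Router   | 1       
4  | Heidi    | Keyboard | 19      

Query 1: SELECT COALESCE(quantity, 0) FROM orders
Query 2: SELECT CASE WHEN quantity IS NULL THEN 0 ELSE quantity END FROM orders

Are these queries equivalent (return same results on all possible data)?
Yes, equivalent

Both queries return: [(0,), (1,), (15,), (19,)]

Reason: COALESCE vs CASE for NULL handling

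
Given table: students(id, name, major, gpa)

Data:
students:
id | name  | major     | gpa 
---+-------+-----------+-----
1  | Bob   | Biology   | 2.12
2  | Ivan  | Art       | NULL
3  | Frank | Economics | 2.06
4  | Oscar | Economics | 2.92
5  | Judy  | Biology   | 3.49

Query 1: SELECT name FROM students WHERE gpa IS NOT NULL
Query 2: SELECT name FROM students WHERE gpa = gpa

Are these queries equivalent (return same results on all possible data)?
Yes, equivalent

Both queries return: [('Bob',), ('Frank',), ('Judy',), ('Oscar',)]

Reason: IS NOT NULL vs self-equality (both exclude NULLs)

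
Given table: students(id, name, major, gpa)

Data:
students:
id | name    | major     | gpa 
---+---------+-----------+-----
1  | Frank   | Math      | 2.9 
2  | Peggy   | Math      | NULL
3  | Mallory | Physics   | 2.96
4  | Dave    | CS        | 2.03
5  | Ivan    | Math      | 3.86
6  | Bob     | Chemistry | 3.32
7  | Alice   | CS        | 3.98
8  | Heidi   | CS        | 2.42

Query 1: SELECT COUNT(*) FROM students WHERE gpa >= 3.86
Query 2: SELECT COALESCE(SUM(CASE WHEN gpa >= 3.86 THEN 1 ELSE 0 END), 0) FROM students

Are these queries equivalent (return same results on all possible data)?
Yes, equivalent

Both queries return: [(2,)]

Reason: COUNT with WHERE vs conditional SUM (COALESCE handles empty-table NULL)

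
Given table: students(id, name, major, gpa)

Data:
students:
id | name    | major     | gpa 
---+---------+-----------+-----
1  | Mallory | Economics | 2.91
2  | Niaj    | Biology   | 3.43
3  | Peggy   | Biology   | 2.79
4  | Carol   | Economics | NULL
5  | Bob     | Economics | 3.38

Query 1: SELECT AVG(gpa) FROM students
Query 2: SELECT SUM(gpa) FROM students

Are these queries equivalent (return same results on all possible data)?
No, not equivalent

Query 1 returns: [(3.1275,)]
Query 2 returns: [(12.51,)]

Reason: AVG vs SUM give different aggregate values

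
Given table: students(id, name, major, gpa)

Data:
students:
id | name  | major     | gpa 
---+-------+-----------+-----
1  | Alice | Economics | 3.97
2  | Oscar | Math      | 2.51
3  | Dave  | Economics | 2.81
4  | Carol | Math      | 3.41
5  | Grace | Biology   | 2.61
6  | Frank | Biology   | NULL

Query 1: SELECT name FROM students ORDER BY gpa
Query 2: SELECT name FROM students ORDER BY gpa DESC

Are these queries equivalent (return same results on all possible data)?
No, not equivalent

Query 1 returns: [('Frank',), ('Oscar',), ('Grace',), ('Dave',), ('Carol',), ('Alice',)]
Query 2 returns: [('Alice',), ('Carol',), ('Dave',), ('Grace',), ('Oscar',), ('Frank',)]

Reason: ASC vs DESC gives opposite ordering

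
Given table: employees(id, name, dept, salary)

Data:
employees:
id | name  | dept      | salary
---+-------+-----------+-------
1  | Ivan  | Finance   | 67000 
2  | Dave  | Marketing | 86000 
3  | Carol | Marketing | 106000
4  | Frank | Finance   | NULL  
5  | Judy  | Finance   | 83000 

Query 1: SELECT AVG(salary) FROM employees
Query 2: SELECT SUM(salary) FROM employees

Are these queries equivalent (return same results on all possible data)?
No, not equivalent

Query 1 returns: [(85500.0,)]
Query 2 returns: [(342000,)]

Reason: AVG vs SUM give different aggregate values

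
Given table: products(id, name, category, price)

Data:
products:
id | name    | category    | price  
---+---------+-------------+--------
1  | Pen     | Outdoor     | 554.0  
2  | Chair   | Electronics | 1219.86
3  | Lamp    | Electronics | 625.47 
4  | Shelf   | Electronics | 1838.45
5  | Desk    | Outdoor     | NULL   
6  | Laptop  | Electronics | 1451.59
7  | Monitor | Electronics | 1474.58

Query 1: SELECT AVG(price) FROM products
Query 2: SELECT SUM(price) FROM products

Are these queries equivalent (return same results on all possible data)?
No, not equivalent

Query 1 returns: [(1193.9916666666666,)]
Query 2 returns: [(7163.95,)]

Reason: AVG vs SUM give different aggregate values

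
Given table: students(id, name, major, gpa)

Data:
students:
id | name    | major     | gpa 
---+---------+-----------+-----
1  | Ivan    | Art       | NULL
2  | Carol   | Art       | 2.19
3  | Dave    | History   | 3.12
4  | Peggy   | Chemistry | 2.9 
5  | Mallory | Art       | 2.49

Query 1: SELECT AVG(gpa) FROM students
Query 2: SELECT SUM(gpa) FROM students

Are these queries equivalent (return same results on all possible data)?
No, not equivalent

Query 1 returns: [(2.675,)]
Query 2 returns: [(10.7,)]

Reason: AVG vs SUM give different aggregate values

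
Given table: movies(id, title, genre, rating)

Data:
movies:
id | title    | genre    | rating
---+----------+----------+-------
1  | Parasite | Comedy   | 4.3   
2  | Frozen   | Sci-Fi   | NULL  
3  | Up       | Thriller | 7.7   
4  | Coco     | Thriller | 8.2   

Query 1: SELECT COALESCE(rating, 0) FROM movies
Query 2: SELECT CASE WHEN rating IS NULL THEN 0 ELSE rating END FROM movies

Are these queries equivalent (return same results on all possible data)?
Yes, equivalent

Both queries return: [(0,), (4.3,), (7.7,), (8.2,)]

Reason: COALESCE vs CASE for NULL handling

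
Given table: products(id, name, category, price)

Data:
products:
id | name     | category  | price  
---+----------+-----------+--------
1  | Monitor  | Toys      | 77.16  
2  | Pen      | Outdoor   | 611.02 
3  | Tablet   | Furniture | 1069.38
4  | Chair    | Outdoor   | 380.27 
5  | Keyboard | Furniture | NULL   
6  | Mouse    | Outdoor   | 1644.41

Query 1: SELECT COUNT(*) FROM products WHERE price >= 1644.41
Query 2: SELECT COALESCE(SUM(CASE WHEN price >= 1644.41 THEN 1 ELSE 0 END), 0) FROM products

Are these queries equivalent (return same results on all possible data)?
Yes, equivalent

Both queries return: [(1,)]

Reason: COUNT with WHERE vs conditional SUM (COALESCE handles empty-table NULL)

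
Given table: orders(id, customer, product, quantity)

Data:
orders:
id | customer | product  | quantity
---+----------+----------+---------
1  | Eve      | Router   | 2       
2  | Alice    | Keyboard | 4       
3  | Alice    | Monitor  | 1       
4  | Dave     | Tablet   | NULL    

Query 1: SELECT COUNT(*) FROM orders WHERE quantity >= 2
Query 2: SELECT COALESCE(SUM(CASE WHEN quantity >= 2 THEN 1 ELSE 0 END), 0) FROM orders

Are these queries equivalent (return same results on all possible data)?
Yes, equivalent

Both queries return: [(2,)]

Reason: COUNT with WHERE vs conditional SUM (COALESCE handles empty-table NULL)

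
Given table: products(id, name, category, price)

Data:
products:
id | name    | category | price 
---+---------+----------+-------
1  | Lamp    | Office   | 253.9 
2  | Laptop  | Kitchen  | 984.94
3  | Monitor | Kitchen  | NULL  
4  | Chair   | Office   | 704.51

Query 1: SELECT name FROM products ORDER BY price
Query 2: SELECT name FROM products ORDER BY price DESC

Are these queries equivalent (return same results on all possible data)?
No, not equivalent

Query 1 returns: [('Monitor',), ('Lamp',), ('Chair',), ('Laptop',)]
Query 2 returns: [('Laptop',), ('Chair',), ('Lamp',), ('Monitor',)]

Reason: ASC vs DESC gives opposite ordering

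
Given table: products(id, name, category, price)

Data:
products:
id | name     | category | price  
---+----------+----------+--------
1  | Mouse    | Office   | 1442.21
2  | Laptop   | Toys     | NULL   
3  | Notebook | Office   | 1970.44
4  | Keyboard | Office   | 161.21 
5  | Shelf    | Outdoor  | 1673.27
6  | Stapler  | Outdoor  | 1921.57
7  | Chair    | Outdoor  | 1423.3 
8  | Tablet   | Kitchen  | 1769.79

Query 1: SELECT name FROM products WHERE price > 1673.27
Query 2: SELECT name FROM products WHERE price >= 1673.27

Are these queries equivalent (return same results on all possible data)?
No, not equivalent

Query 1 returns: [('Notebook',), ('Stapler',), ('Tablet',)]
Query 2 returns: [('Notebook',), ('Shelf',), ('Stapler',), ('Tablet',)]

Reason: > vs >= gives different results when price = 1673.27 exists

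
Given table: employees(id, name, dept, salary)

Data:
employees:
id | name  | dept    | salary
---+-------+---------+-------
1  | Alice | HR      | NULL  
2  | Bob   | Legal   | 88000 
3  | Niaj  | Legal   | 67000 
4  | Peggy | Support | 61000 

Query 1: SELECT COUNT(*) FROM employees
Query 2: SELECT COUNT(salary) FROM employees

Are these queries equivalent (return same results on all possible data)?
No, not equivalent

Query 1 returns: [(4,)]
Query 2 returns: [(3,)]

Reason: COUNT(*) includes NULLs, COUNT(column) excludes them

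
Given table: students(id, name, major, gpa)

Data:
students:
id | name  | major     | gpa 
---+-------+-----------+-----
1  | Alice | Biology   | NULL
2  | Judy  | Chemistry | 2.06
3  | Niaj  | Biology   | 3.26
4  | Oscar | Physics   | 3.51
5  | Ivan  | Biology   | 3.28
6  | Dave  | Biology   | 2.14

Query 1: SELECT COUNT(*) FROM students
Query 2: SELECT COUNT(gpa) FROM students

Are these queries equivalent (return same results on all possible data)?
No, not equivalent

Query 1 returns: [(6,)]
Query 2 returns: [(5,)]

Reason: COUNT(*) includes NULLs, COUNT(column) excludes them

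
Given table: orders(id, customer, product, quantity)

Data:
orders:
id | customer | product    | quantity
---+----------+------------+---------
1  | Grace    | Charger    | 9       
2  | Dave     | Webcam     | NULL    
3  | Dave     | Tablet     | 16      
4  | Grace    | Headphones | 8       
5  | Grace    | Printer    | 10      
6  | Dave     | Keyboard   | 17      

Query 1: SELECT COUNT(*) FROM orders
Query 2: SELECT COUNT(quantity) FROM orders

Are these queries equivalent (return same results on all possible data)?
No, not equivalent

Query 1 returns: [(6,)]
Query 2 returns: [(5,)]

Reason: COUNT(*) includes NULLs, COUNT(column) excludes them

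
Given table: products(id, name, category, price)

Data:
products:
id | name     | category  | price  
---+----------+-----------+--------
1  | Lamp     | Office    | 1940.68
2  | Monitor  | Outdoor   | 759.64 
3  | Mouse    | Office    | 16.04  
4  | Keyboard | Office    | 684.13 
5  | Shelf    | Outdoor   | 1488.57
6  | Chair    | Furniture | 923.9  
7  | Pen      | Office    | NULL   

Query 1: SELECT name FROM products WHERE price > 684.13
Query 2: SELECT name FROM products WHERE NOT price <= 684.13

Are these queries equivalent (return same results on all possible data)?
Yes, equivalent

Both queries return: [('Chair',), ('Lamp',), ('Monitor',), ('Shelf',)]

Reason: Both filter price > 684.13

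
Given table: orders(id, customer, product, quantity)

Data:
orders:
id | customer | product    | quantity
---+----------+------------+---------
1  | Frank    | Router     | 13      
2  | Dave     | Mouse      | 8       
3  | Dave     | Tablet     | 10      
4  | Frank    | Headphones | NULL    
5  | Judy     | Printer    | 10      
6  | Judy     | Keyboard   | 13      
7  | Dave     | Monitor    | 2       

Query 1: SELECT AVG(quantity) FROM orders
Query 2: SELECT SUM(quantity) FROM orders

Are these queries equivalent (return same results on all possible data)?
No, not equivalent

Query 1 returns: [(9.333333333333334,)]
Query 2 returns: [(56,)]

Reason: AVG vs SUM give different aggregate values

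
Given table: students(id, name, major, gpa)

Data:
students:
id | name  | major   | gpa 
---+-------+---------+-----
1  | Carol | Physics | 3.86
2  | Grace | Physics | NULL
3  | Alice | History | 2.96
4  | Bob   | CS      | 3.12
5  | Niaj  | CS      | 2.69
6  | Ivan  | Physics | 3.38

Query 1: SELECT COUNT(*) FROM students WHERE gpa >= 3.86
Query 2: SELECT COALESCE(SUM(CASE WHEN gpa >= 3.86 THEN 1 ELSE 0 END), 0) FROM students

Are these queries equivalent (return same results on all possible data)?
Yes, equivalent

Both queries return: [(1,)]

Reason: COUNT with WHERE vs conditional SUM (COALESCE handles empty-table NULL)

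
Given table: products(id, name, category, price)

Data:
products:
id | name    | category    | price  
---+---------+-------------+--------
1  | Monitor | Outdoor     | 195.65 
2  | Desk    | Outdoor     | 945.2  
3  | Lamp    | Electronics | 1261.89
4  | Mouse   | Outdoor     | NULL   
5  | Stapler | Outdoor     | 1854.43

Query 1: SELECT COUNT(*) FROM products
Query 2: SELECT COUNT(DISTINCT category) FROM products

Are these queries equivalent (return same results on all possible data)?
No, not equivalent

Query 1 returns: [(5,)]
Query 2 returns: [(2,)]

Reason: COUNT(*) counts rows, COUNT(DISTINCT category) counts unique categorys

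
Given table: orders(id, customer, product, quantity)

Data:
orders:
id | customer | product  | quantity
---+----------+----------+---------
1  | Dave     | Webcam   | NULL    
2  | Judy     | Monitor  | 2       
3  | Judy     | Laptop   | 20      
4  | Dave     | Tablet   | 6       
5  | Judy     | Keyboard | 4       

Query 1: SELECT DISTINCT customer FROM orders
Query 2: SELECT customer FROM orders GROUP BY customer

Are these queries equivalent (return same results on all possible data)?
Yes, equivalent

Both queries return: [('Dave',), ('Judy',)]

Reason: Both get unique customers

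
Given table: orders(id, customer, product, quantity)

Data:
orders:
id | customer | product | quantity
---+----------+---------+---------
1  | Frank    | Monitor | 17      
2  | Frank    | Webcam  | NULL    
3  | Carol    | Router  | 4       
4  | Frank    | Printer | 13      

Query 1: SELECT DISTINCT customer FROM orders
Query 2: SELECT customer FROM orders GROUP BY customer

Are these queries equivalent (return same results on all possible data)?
Yes, equivalent

Both queries return: [('Carol',), ('Frank',)]

Reason: Both get unique customers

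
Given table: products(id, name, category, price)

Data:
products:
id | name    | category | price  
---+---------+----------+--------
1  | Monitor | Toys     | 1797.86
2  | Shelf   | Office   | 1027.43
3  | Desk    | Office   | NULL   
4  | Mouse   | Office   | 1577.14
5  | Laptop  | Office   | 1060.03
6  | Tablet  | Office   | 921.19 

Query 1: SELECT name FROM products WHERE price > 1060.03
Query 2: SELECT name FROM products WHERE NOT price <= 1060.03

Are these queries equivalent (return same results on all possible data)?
Yes, equivalent

Both queries return: [('Monitor',), ('Mouse',)]

Reason: Both filter price > 1060.03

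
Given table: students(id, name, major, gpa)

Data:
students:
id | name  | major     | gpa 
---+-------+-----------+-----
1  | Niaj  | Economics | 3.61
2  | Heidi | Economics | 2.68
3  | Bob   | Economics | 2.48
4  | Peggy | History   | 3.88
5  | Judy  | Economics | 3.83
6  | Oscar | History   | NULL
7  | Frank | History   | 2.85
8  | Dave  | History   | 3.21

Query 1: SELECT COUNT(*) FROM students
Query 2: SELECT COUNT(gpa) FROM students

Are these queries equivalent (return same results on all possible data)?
No, not equivalent

Query 1 returns: [(8,)]
Query 2 returns: [(7,)]

Reason: COUNT(*) includes NULLs, COUNT(column) excludes them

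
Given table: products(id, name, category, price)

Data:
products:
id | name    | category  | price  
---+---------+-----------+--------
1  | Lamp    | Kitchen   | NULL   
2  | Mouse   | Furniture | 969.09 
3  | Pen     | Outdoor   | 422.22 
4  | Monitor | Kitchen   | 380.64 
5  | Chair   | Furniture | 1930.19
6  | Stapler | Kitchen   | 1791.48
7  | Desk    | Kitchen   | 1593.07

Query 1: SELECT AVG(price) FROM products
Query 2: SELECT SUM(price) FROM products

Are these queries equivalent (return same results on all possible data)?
No, not equivalent

Query 1 returns: [(1181.115,)]
Query 2 returns: [(7086.6900000000005,)]

Reason: AVG vs SUM give different aggregate values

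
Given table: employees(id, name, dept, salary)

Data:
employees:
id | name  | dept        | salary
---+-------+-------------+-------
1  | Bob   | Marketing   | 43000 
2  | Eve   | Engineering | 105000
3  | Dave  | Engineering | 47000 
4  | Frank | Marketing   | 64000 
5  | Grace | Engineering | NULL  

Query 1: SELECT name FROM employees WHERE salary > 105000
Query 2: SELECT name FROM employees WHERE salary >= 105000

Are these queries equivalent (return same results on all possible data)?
No, not equivalent

Query 1 returns: []
Query 2 returns: [('Eve',)]

Reason: > vs >= gives different results when salary = 105000 exists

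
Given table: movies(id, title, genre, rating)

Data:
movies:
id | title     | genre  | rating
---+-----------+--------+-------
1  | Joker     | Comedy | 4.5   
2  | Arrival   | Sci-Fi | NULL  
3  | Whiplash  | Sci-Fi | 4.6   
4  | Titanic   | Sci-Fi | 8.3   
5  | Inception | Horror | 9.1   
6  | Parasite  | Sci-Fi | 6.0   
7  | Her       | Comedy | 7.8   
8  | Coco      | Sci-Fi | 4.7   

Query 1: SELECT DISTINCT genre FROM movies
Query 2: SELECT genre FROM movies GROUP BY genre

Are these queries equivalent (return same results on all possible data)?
Yes, equivalent

Both queries return: [('Comedy',), ('Horror',), ('Sci-Fi',)]

Reason: Both get unique genres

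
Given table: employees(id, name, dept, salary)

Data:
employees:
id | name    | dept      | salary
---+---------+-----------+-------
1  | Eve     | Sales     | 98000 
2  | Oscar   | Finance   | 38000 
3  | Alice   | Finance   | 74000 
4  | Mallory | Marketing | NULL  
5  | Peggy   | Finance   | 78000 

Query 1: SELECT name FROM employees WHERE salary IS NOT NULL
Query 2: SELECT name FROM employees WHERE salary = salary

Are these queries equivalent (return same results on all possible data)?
Yes, equivalent

Both queries return: [('Alice',), ('Eve',), ('Oscar',), ('Peggy',)]

Reason: IS NOT NULL vs self-equality (both exclude NULLs)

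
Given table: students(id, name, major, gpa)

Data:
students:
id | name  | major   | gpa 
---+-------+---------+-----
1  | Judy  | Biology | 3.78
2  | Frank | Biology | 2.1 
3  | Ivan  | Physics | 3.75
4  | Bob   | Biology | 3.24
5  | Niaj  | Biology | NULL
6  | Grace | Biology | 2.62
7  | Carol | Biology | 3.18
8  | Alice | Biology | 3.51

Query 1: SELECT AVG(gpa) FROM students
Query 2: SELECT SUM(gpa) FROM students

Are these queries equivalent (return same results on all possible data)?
No, not equivalent

Query 1 returns: [(3.1685714285714286,)]
Query 2 returns: [(22.18,)]

Reason: AVG vs SUM give different aggregate values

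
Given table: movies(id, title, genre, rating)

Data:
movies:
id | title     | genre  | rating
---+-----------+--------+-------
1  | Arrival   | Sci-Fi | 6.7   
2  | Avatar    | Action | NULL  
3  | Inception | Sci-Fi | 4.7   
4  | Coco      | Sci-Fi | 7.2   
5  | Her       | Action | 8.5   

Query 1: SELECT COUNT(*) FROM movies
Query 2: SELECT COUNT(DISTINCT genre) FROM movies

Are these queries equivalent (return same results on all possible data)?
No, not equivalent

Query 1 returns: [(5,)]
Query 2 returns: [(2,)]

Reason: COUNT(*) counts rows, COUNT(DISTINCT genre) counts unique genres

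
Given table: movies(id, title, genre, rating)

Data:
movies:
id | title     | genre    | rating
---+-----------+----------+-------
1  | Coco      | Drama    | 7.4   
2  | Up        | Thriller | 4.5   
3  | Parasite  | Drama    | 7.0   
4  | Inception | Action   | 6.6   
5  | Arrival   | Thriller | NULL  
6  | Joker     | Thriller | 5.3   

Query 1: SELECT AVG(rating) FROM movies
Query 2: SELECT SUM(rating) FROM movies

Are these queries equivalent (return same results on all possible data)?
No, not equivalent

Query 1 returns: [(6.16,)]
Query 2 returns: [(30.8,)]

Reason: AVG vs SUM give different aggregate values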